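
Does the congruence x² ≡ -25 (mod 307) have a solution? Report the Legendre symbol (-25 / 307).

Euler's criterion: (-25/307) ≡ 282^153 (mod 307).
282^2 ≡ 11 (mod 307)
282^4 ≡ 121 (mod 307)
282^8 ≡ 212 (mod 307)
282^16 ≡ 122 (mod 307)
282^32 ≡ 148 (mod 307)
282^64 ≡ 107 (mod 307)
282^128 ≡ 90 (mod 307)
282^153 = 282^(128+16+8+1) ≡ 306 (mod 307).
Result is 306 ≡ −1, so (-25/307) = −1.

-1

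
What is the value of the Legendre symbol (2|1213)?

-1

Pull out 2: since 1213 ≡ 5 (mod 8), (2/1213) = -1.
Reached (1/1213) = 1. Collecting the sign flips along the way, the symbol is -1.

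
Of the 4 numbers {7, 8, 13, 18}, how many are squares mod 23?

(7/23) = -1 → non-residue.
(8/23) = +1 → QR.
(13/23) = +1 → QR.
(18/23) = +1 → QR.
Total quadratic residues among the 4: 3.

3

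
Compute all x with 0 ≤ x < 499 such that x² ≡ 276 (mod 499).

Since 499 ≡ 3 (mod 4), a square root of 276 is 276^((499+1)/4) = 276^125 mod 499.
Repeated squaring: 276^2≡328, 276^4≡299, 276^8≡80, 276^16≡412, 276^32≡84, 276^64≡70 (mod 499).
276^125 = 276^(64+32+16+8+4+1) ≡ 224 (mod 499).
Check: 224² = 50176 ≡ 276 (mod 499). The two roots are 224 and 275.

224, 275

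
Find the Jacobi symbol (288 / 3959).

1

Pull out 2^5: since 3959 ≡ 7 (mod 8), (2/3959) = +1, so (2/3959)^5 = +1.
Reciprocity: 9 ≡ 1 and 3959 ≡ 3 (mod 4), so (9/3959) = +(3959/9).
Reduce top mod 9: now compute (8/9).
Pull out 2^3: since 9 ≡ 1 (mod 8), (2/9) = +1, so (2/9)^3 = +1.
Reached (1/9) = 1. Collecting the sign flips along the way, the symbol is +1.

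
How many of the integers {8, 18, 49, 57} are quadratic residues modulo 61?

2

(8/61) = -1 → non-residue.
(18/61) = -1 → non-residue.
(49/61) = +1 → QR.
(57/61) = +1 → QR.
Total quadratic residues among the 4: 2.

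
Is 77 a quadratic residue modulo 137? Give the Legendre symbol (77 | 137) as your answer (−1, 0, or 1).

Reciprocity: 77 ≡ 1 and 137 ≡ 1 (mod 4), so (77/137) = +(137/77).
Reduce top mod 77: now compute (60/77).
Pull out 2^2: since 77 ≡ 5 (mod 8), (2/77) = -1, so (2/77)^2 = +1.
Reciprocity: 15 ≡ 3 and 77 ≡ 1 (mod 4), so (15/77) = +(77/15).
Reduce top mod 15: now compute (2/15).
Pull out 2: since 15 ≡ 7 (mod 8), (2/15) = +1.
Reached (1/15) = 1. Collecting the sign flips along the way, the symbol is +1.

1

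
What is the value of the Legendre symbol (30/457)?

Euler's criterion: (30/457) ≡ 30^228 (mod 457).
30^2 ≡ 443 (mod 457)
30^4 ≡ 196 (mod 457)
30^8 ≡ 28 (mod 457)
30^16 ≡ 327 (mod 457)
30^32 ≡ 448 (mod 457)
30^64 ≡ 81 (mod 457)
30^128 ≡ 163 (mod 457)
30^228 = 30^(128+64+32+4) ≡ 456 (mod 457).
Result is 456 ≡ −1, so (30/457) = −1.

-1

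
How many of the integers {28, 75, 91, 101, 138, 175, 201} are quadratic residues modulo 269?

(28/269) = -1 → non-residue.
(75/269) = -1 → non-residue.
(91/269) = -1 → non-residue.
(101/269) = -1 → non-residue.
(138/269) = +1 → QR.
(175/269) = -1 → non-residue.
(201/269) = -1 → non-residue.
Total quadratic residues among the 7: 1.

1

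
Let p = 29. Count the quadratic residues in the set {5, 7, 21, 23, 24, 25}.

5

(5/29) = +1 → QR.
(7/29) = +1 → QR.
(21/29) = -1 → non-residue.
(23/29) = +1 → QR.
(24/29) = +1 → QR.
(25/29) = +1 → QR.
Total quadratic residues among the 6: 5.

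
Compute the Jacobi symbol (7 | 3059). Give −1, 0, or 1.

Reciprocity: 7 ≡ 3 and 3059 ≡ 3 (mod 4), so (7/3059) = −(3059/7).
Reduce top mod 7: now compute (0/7).
Top reduces to 0: gcd > 1, so the symbol is 0.

0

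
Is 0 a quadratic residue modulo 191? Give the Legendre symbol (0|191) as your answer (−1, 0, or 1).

Top reduces to 0: gcd > 1, so the symbol is 0.

0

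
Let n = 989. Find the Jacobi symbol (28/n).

Pull out 2^2: since 989 ≡ 5 (mod 8), (2/989) = -1, so (2/989)^2 = +1.
Reciprocity: 7 ≡ 3 and 989 ≡ 1 (mod 4), so (7/989) = +(989/7).
Reduce top mod 7: now compute (2/7).
Pull out 2: since 7 ≡ 7 (mod 8), (2/7) = +1.
Reached (1/7) = 1. Collecting the sign flips along the way, the symbol is +1.

1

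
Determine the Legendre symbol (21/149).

Reciprocity: 21 ≡ 1 and 149 ≡ 1 (mod 4), so (21/149) = +(149/21).
Reduce top mod 21: now compute (2/21).
Pull out 2: since 21 ≡ 5 (mod 8), (2/21) = -1.
Reached (1/21) = 1. Collecting the sign flips along the way, the symbol is -1.

-1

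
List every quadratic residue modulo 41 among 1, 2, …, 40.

Square k = 1,…,20 (k and 41−k give the same square):
1²=1, 2²=4, 3²=9, 4²=16, 5²=25, 6²=36, 7²≡8, 8²≡23, 9²≡40, 10²≡18, 11²≡39, 12²≡21, 13²≡5, 14²≡32, 15²≡20, 16²≡10, 17²≡2, 18²≡37, 19²≡33, 20²≡31 (mod 41).
So the quadratic residues mod 41 are {1, 2, 4, 5, 8, 9, 10, 16, 18, 20, 21, 23, 25, 31, 32, 33, 36, 37, 39, 40}.

1,2,4,5,8,9,10,16,18,20,21,23,25,31,32,33,36,37,39,40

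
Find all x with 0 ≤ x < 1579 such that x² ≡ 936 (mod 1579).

Since 1579 ≡ 3 (mod 4), a square root of 936 is 936^((1579+1)/4) = 936^395 mod 1579.
Repeated squaring: 936^2≡1330, 936^4≡420, 936^8≡1131, 936^16≡171, 936^32≡819, 936^64≡1265, 936^128≡698, 936^256≡872 (mod 1579).
936^395 = 936^(256+128+8+2+1) ≡ 1045 (mod 1579).
Check: 1045² = 1092025 ≡ 936 (mod 1579). The two roots are 534 and 1045.

534, 1045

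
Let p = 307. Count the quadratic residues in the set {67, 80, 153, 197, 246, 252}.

(67/307) = -1 → non-residue.
(80/307) = -1 → non-residue.
(153/307) = +1 → QR.
(197/307) = -1 → non-residue.
(246/307) = +1 → QR.
(252/307) = +1 → QR.
Total quadratic residues among the 6: 3.

3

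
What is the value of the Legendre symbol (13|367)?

1

Reciprocity: 13 ≡ 1 and 367 ≡ 3 (mod 4), so (13/367) = +(367/13).
Reduce top mod 13: now compute (3/13).
Reciprocity: 3 ≡ 3 and 13 ≡ 1 (mod 4), so (3/13) = +(13/3).
Reduce top mod 3: now compute (1/3).
Reached (1/3) = 1. Collecting the sign flips along the way, the symbol is +1.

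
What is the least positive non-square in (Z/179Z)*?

(2/179) = −1, so 2 is the smallest positive non-residue mod 179.

2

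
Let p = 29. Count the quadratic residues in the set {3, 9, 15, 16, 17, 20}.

3

(3/29) = -1 → non-residue.
(9/29) = +1 → QR.
(15/29) = -1 → non-residue.
(16/29) = +1 → QR.
(17/29) = -1 → non-residue.
(20/29) = +1 → QR.
Total quadratic residues among the 6: 3.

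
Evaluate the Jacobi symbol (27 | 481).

1

Reciprocity: 27 ≡ 3 and 481 ≡ 1 (mod 4), so (27/481) = +(481/27).
Reduce top mod 27: now compute (22/27).
Pull out 2: since 27 ≡ 3 (mod 8), (2/27) = -1.
Reciprocity: 11 ≡ 3 and 27 ≡ 3 (mod 4), so (11/27) = −(27/11).
Reduce top mod 11: now compute (5/11).
Reciprocity: 5 ≡ 1 and 11 ≡ 3 (mod 4), so (5/11) = +(11/5).
Reduce top mod 5: now compute (1/5).
Reached (1/5) = 1. Collecting the sign flips along the way, the symbol is +1.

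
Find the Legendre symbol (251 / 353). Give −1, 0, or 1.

Reciprocity: 251 ≡ 3 and 353 ≡ 1 (mod 4), so (251/353) = +(353/251).
Reduce top mod 251: now compute (102/251).
Pull out 2: since 251 ≡ 3 (mod 8), (2/251) = -1.
Reciprocity: 51 ≡ 3 and 251 ≡ 3 (mod 4), so (51/251) = −(251/51).
Reduce top mod 51: now compute (47/51).
Reciprocity: 47 ≡ 3 and 51 ≡ 3 (mod 4), so (47/51) = −(51/47).
Reduce top mod 47: now compute (4/47).
Pull out 2^2: since 47 ≡ 7 (mod 8), (2/47) = +1, so (2/47)^2 = +1.
Reached (1/47) = 1. Collecting the sign flips along the way, the symbol is -1.

-1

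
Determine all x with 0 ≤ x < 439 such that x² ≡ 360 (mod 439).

Since 439 ≡ 3 (mod 4), a square root of 360 is 360^((439+1)/4) = 360^110 mod 439.
Repeated squaring: 360^2≡95, 360^4≡245, 360^8≡321, 360^16≡315, 360^32≡11, 360^64≡121 (mod 439).
360^110 = 360^(64+32+8+4+2) ≡ 393 (mod 439).
Check: 393² = 154449 ≡ 360 (mod 439). The two roots are 46 and 393.

46, 393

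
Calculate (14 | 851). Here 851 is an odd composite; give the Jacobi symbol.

1

Pull out 2: since 851 ≡ 3 (mod 8), (2/851) = -1.
Reciprocity: 7 ≡ 3 and 851 ≡ 3 (mod 4), so (7/851) = −(851/7).
Reduce top mod 7: now compute (4/7).
Pull out 2^2: since 7 ≡ 7 (mod 8), (2/7) = +1, so (2/7)^2 = +1.
Reached (1/7) = 1. Collecting the sign flips along the way, the symbol is +1.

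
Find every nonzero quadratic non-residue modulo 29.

2, 3, 8, 10, 11, 12, 14, 15, 17, 18, 19, 21, 26, 27

Square k = 1,…,14 (k and 29−k give the same square):
1²=1, 2²=4, 3²=9, 4²=16, 5²=25, 6²≡7, 7²≡20, 8²≡6, 9²≡23, 10²≡13, 11²≡5, 12²≡28, 13²≡24, 14²≡22 (mod 29).
The residues are {1, 4, 5, 6, 7, 9, 13, 16, 20, 22, 23, 24, 25, 28}; the non-residues are the remaining 14 nonzero classes.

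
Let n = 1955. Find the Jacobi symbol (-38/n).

-1

First reduce: -38 ≡ 1917 (mod 1955).
Reciprocity: 1917 ≡ 1 and 1955 ≡ 3 (mod 4), so (1917/1955) = +(1955/1917).
Reduce top mod 1917: now compute (38/1917).
Pull out 2: since 1917 ≡ 5 (mod 8), (2/1917) = -1.
Reciprocity: 19 ≡ 3 and 1917 ≡ 1 (mod 4), so (19/1917) = +(1917/19).
Reduce top mod 19: now compute (17/19).
Reciprocity: 17 ≡ 1 and 19 ≡ 3 (mod 4), so (17/19) = +(19/17).
Reduce top mod 17: now compute (2/17).
Pull out 2: since 17 ≡ 1 (mod 8), (2/17) = +1.
Reached (1/17) = 1. Collecting the sign flips along the way, the symbol is -1.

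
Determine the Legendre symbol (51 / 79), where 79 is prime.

1

Reciprocity: 51 ≡ 3 and 79 ≡ 3 (mod 4), so (51/79) = −(79/51).
Reduce top mod 51: now compute (28/51).
Pull out 2^2: since 51 ≡ 3 (mod 8), (2/51) = -1, so (2/51)^2 = +1.
Reciprocity: 7 ≡ 3 and 51 ≡ 3 (mod 4), so (7/51) = −(51/7).
Reduce top mod 7: now compute (2/7).
Pull out 2: since 7 ≡ 7 (mod 8), (2/7) = +1.
Reached (1/7) = 1. Collecting the sign flips along the way, the symbol is +1.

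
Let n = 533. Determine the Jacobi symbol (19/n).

Reciprocity: 19 ≡ 3 and 533 ≡ 1 (mod 4), so (19/533) = +(533/19).
Reduce top mod 19: now compute (1/19).
Reached (1/19) = 1. Collecting the sign flips along the way, the symbol is +1.

1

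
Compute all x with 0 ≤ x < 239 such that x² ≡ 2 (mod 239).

Since 239 ≡ 3 (mod 4), a square root of 2 is 2^((239+1)/4) = 2^60 mod 239.
Repeated squaring: 2^2≡4, 2^4≡16, 2^8≡17, 2^16≡50, 2^32≡110 (mod 239).
2^60 = 2^(32+16+8+4) ≡ 99 (mod 239).
Check: 99² = 9801 ≡ 2 (mod 239). The two roots are 99 and 140.

99, 140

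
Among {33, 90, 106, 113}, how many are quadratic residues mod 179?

1

(33/179) = -1 → non-residue.
(90/179) = -1 → non-residue.
(106/179) = +1 → QR.
(113/179) = -1 → non-residue.
Total quadratic residues among the 4: 1.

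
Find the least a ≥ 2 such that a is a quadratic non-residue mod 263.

5

(2/263) = +1, so 2 is a residue.
(3/263) = +1, so 3 is a residue.
(4/263) = +1, so 4 is a residue.
(5/263) = −1, so 5 is the smallest positive non-residue mod 263.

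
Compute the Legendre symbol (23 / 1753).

-1

Reciprocity: 23 ≡ 3 and 1753 ≡ 1 (mod 4), so (23/1753) = +(1753/23).
Reduce top mod 23: now compute (5/23).
Reciprocity: 5 ≡ 1 and 23 ≡ 3 (mod 4), so (5/23) = +(23/5).
Reduce top mod 5: now compute (3/5).
Reciprocity: 3 ≡ 3 and 5 ≡ 1 (mod 4), so (3/5) = +(5/3).
Reduce top mod 3: now compute (2/3).
Pull out 2: since 3 ≡ 3 (mod 8), (2/3) = -1.
Reached (1/3) = 1. Collecting the sign flips along the way, the symbol is -1.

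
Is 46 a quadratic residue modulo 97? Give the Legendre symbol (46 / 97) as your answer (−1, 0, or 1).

Pull out 2: since 97 ≡ 1 (mod 8), (2/97) = +1.
Reciprocity: 23 ≡ 3 and 97 ≡ 1 (mod 4), so (23/97) = +(97/23).
Reduce top mod 23: now compute (5/23).
Reciprocity: 5 ≡ 1 and 23 ≡ 3 (mod 4), so (5/23) = +(23/5).
Reduce top mod 5: now compute (3/5).
Reciprocity: 3 ≡ 3 and 5 ≡ 1 (mod 4), so (3/5) = +(5/3).
Reduce top mod 3: now compute (2/3).
Pull out 2: since 3 ≡ 3 (mod 8), (2/3) = -1.
Reached (1/3) = 1. Collecting the sign flips along the way, the symbol is -1.

-1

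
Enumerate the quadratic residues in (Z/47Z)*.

1, 2, 3, 4, 6, 7, 8, 9, 12, 14, 16, 17, 18, 21, 24, 25, 27, 28, 32, 34, 36, 37, 42

Square k = 1,…,23 (k and 47−k give the same square):
1²=1, 2²=4, 3²=9, 4²=16, 5²=25, 6²=36, 7²≡2, 8²≡17, 9²≡34, 10²≡6, 11²≡27, 12²≡3, 13²≡28, 14²≡8, 15²≡37, 16²≡21, 17²≡7, 18²≡42, 19²≡32, 20²≡24, 21²≡18, 22²≡14, 23²≡12 (mod 47).
So the quadratic residues mod 47 are {1, 2, 3, 4, 6, 7, 8, 9, 12, 14, 16, 17, 18, 21, 24, 25, 27, 28, 32, 34, 36, 37, 42}.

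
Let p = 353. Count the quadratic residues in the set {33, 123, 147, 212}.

0

(33/353) = -1 → non-residue.
(123/353) = -1 → non-residue.
(147/353) = -1 → non-residue.
(212/353) = -1 → non-residue.
Total quadratic residues among the 4: 0.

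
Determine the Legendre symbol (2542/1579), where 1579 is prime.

First reduce: 2542 ≡ 963 (mod 1579).
Reciprocity: 963 ≡ 3 and 1579 ≡ 3 (mod 4), so (963/1579) = −(1579/963).
Reduce top mod 963: now compute (616/963).
Pull out 2^3: since 963 ≡ 3 (mod 8), (2/963) = -1, so (2/963)^3 = -1.
Reciprocity: 77 ≡ 1 and 963 ≡ 3 (mod 4), so (77/963) = +(963/77).
Reduce top mod 77: now compute (39/77).
Reciprocity: 39 ≡ 3 and 77 ≡ 1 (mod 4), so (39/77) = +(77/39).
Reduce top mod 39: now compute (38/39).
Pull out 2: since 39 ≡ 7 (mod 8), (2/39) = +1.
Reciprocity: 19 ≡ 3 and 39 ≡ 3 (mod 4), so (19/39) = −(39/19).
Reduce top mod 19: now compute (1/19).
Reached (1/19) = 1. Collecting the sign flips along the way, the symbol is -1.

-1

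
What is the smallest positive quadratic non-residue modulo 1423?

3

(2/1423) = +1, so 2 is a residue.
(3/1423) = −1, so 3 is the smallest positive non-residue mod 1423.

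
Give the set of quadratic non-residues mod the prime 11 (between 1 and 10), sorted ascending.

Square k = 1,…,5 (k and 11−k give the same square):
1²=1, 2²=4, 3²=9, 4²≡5, 5²≡3 (mod 11).
The residues are {1, 3, 4, 5, 9}; the non-residues are the remaining 5 nonzero classes.

2 6 7 8 10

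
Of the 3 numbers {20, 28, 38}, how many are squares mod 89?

1

(20/89) = +1 → QR.
(28/89) = -1 → non-residue.
(38/89) = -1 → non-residue.
Total quadratic residues among the 3: 1.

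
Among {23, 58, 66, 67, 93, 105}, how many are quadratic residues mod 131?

(23/131) = -1 → non-residue.
(58/131) = +1 → QR.
(66/131) = -1 → non-residue.
(67/131) = -1 → non-residue.
(93/131) = -1 → non-residue.
(105/131) = +1 → QR.
Total quadratic residues among the 6: 2.

2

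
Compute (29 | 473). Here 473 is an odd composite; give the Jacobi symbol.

Reciprocity: 29 ≡ 1 and 473 ≡ 1 (mod 4), so (29/473) = +(473/29).
Reduce top mod 29: now compute (9/29).
Reciprocity: 9 ≡ 1 and 29 ≡ 1 (mod 4), so (9/29) = +(29/9).
Reduce top mod 9: now compute (2/9).
Pull out 2: since 9 ≡ 1 (mod 8), (2/9) = +1.
Reached (1/9) = 1. Collecting the sign flips along the way, the symbol is +1.

1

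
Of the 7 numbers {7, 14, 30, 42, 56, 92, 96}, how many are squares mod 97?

(7/97) = -1 → non-residue.
(14/97) = -1 → non-residue.
(30/97) = -1 → non-residue.
(42/97) = -1 → non-residue.
(56/97) = -1 → non-residue.
(92/97) = -1 → non-residue.
(96/97) = +1 → QR.
Total quadratic residues among the 7: 1.

1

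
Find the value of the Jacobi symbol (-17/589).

First reduce: -17 ≡ 572 (mod 589).
Pull out 2^2: since 589 ≡ 5 (mod 8), (2/589) = -1, so (2/589)^2 = +1.
Reciprocity: 143 ≡ 3 and 589 ≡ 1 (mod 4), so (143/589) = +(589/143).
Reduce top mod 143: now compute (17/143).
Reciprocity: 17 ≡ 1 and 143 ≡ 3 (mod 4), so (17/143) = +(143/17).
Reduce top mod 17: now compute (7/17).
Reciprocity: 7 ≡ 3 and 17 ≡ 1 (mod 4), so (7/17) = +(17/7).
Reduce top mod 7: now compute (3/7).
Reciprocity: 3 ≡ 3 and 7 ≡ 3 (mod 4), so (3/7) = −(7/3).
Reduce top mod 3: now compute (1/3).
Reached (1/3) = 1. Collecting the sign flips along the way, the symbol is -1.

-1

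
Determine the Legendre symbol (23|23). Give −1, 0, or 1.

First reduce: 23 ≡ 0 (mod 23).
Top reduces to 0: gcd > 1, so the symbol is 0.

0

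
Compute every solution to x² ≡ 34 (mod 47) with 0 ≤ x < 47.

9, 38

Since 47 ≡ 3 (mod 4), a square root of 34 is 34^((47+1)/4) = 34^12 mod 47.
Repeated squaring: 34^2≡28, 34^4≡32, 34^8≡37 (mod 47).
34^12 = 34^(8+4) ≡ 9 (mod 47).
Check: 9² = 81 ≡ 34 (mod 47). The two roots are 9 and 38.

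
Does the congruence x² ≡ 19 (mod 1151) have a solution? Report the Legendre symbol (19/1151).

-1

Reciprocity: 19 ≡ 3 and 1151 ≡ 3 (mod 4), so (19/1151) = −(1151/19).
Reduce top mod 19: now compute (11/19).
Reciprocity: 11 ≡ 3 and 19 ≡ 3 (mod 4), so (11/19) = −(19/11).
Reduce top mod 11: now compute (8/11).
Pull out 2^3: since 11 ≡ 3 (mod 8), (2/11) = -1, so (2/11)^3 = -1.
Reached (1/11) = 1. Collecting the sign flips along the way, the symbol is -1.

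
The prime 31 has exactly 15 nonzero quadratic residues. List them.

1, 2, 4, 5, 7, 8, 9, 10, 14, 16, 18, 19, 20, 25, 28

Square k = 1,…,15 (k and 31−k give the same square):
1²=1, 2²=4, 3²=9, 4²=16, 5²=25, 6²≡5, 7²≡18, 8²≡2, 9²≡19, 10²≡7, 11²≡28, 12²≡20, 13²≡14, 14²≡10, 15²≡8 (mod 31).
So the quadratic residues mod 31 are {1, 2, 4, 5, 7, 8, 9, 10, 14, 16, 18, 19, 20, 25, 28}.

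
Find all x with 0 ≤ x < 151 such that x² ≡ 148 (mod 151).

65, 86

Since 151 ≡ 3 (mod 4), a square root of 148 is 148^((151+1)/4) = 148^38 mod 151.
Repeated squaring: 148^2≡9, 148^4≡81, 148^8≡68, 148^16≡94, 148^32≡78 (mod 151).
148^38 = 148^(32+4+2) ≡ 86 (mod 151).
Check: 86² = 7396 ≡ 148 (mod 151). The two roots are 65 and 86.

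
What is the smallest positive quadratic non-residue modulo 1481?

3

(2/1481) = +1, so 2 is a residue.
(3/1481) = −1, so 3 is the smallest positive non-residue mod 1481.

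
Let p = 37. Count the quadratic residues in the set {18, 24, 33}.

(18/37) = -1 → non-residue.
(24/37) = -1 → non-residue.
(33/37) = +1 → QR.
Total quadratic residues among the 3: 1.

1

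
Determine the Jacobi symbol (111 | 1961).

Reciprocity: 111 ≡ 3 and 1961 ≡ 1 (mod 4), so (111/1961) = +(1961/111).
Reduce top mod 111: now compute (74/111).
Pull out 2: since 111 ≡ 7 (mod 8), (2/111) = +1.
Reciprocity: 37 ≡ 1 and 111 ≡ 3 (mod 4), so (37/111) = +(111/37).
Reduce top mod 37: now compute (0/37).
Top reduces to 0: gcd > 1, so the symbol is 0.

0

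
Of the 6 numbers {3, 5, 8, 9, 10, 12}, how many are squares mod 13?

(3/13) = +1 → QR.
(5/13) = -1 → non-residue.
(8/13) = -1 → non-residue.
(9/13) = +1 → QR.
(10/13) = +1 → QR.
(12/13) = +1 → QR.
Total quadratic residues among the 6: 4.

4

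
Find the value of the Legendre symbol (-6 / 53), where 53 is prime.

Euler's criterion: (-6/53) ≡ 47^26 (mod 53).
47^2 ≡ 36 (mod 53)
47^4 ≡ 24 (mod 53)
47^8 ≡ 46 (mod 53)
47^16 ≡ 49 (mod 53)
47^26 = 47^(16+8+2) ≡ 1 (mod 53).
Result is 1, so (-6/53) = 1.

1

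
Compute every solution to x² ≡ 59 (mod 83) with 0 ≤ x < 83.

15, 68

Since 83 ≡ 3 (mod 4), a square root of 59 is 59^((83+1)/4) = 59^21 mod 83.
Repeated squaring: 59^2≡78, 59^4≡25, 59^8≡44, 59^16≡27 (mod 83).
59^21 = 59^(16+4+1) ≡ 68 (mod 83).
Check: 68² = 4624 ≡ 59 (mod 83). The two roots are 15 and 68.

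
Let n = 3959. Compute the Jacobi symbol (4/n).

1

Pull out 2^2: since 3959 ≡ 7 (mod 8), (2/3959) = +1, so (2/3959)^2 = +1.
Reached (1/3959) = 1. Collecting the sign flips along the way, the symbol is +1.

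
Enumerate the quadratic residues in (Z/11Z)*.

Square k = 1,…,5 (k and 11−k give the same square):
1²=1, 2²=4, 3²=9, 4²≡5, 5²≡3 (mod 11).
So the quadratic residues mod 11 are {1, 3, 4, 5, 9}.

1, 3, 4, 5, 9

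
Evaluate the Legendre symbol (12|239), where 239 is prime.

Pull out 2^2: since 239 ≡ 7 (mod 8), (2/239) = +1, so (2/239)^2 = +1.
Reciprocity: 3 ≡ 3 and 239 ≡ 3 (mod 4), so (3/239) = −(239/3).
Reduce top mod 3: now compute (2/3).
Pull out 2: since 3 ≡ 3 (mod 8), (2/3) = -1.
Reached (1/3) = 1. Collecting the sign flips along the way, the symbol is +1.

1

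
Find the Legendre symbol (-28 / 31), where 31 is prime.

-1

Euler's criterion: (-28/31) ≡ 3^15 (mod 31).
3^2 ≡ 9 (mod 31)
3^4 ≡ 19 (mod 31)
3^8 ≡ 20 (mod 31)
3^15 = 3^(8+4+2+1) ≡ 30 (mod 31).
Result is 30 ≡ −1, so (-28/31) = −1.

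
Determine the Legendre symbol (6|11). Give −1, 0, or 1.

-1

Euler's criterion: (6/11) ≡ 6^5 (mod 11).
6^2 ≡ 3 (mod 11)
6^4 ≡ 9 (mod 11)
6^5 = 6^(4+1) ≡ 10 (mod 11).
Result is 10 ≡ −1, so (6/11) = −1.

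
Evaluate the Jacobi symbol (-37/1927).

First reduce: -37 ≡ 1890 (mod 1927).
Pull out 2: since 1927 ≡ 7 (mod 8), (2/1927) = +1.
Reciprocity: 945 ≡ 1 and 1927 ≡ 3 (mod 4), so (945/1927) = +(1927/945).
Reduce top mod 945: now compute (37/945).
Reciprocity: 37 ≡ 1 and 945 ≡ 1 (mod 4), so (37/945) = +(945/37).
Reduce top mod 37: now compute (20/37).
Pull out 2^2: since 37 ≡ 5 (mod 8), (2/37) = -1, so (2/37)^2 = +1.
Reciprocity: 5 ≡ 1 and 37 ≡ 1 (mod 4), so (5/37) = +(37/5).
Reduce top mod 5: now compute (2/5).
Pull out 2: since 5 ≡ 5 (mod 8), (2/5) = -1.
Reached (1/5) = 1. Collecting the sign flips along the way, the symbol is -1.

-1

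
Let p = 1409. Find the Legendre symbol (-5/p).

First reduce: -5 ≡ 1404 (mod 1409).
Pull out 2^2: since 1409 ≡ 1 (mod 8), (2/1409) = +1, so (2/1409)^2 = +1.
Reciprocity: 351 ≡ 3 and 1409 ≡ 1 (mod 4), so (351/1409) = +(1409/351).
Reduce top mod 351: now compute (5/351).
Reciprocity: 5 ≡ 1 and 351 ≡ 3 (mod 4), so (5/351) = +(351/5).
Reduce top mod 5: now compute (1/5).
Reached (1/5) = 1. Collecting the sign flips along the way, the symbol is +1.

1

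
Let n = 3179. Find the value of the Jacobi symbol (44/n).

0

Pull out 2^2: since 3179 ≡ 3 (mod 8), (2/3179) = -1, so (2/3179)^2 = +1.
Reciprocity: 11 ≡ 3 and 3179 ≡ 3 (mod 4), so (11/3179) = −(3179/11).
Reduce top mod 11: now compute (0/11).
Top reduces to 0: gcd > 1, so the symbol is 0.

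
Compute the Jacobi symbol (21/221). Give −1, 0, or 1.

Reciprocity: 21 ≡ 1 and 221 ≡ 1 (mod 4), so (21/221) = +(221/21).
Reduce top mod 21: now compute (11/21).
Reciprocity: 11 ≡ 3 and 21 ≡ 1 (mod 4), so (11/21) = +(21/11).
Reduce top mod 11: now compute (10/11).
Pull out 2: since 11 ≡ 3 (mod 8), (2/11) = -1.
Reciprocity: 5 ≡ 1 and 11 ≡ 3 (mod 4), so (5/11) = +(11/5).
Reduce top mod 5: now compute (1/5).
Reached (1/5) = 1. Collecting the sign flips along the way, the symbol is -1.

-1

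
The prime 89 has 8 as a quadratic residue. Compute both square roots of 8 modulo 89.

89 ≡ 1 (mod 4), so we find a root by search.
Trying successive values, 39² = 1521 ≡ 8 (mod 89). The other root is 89 − 39 = 50.

39, 50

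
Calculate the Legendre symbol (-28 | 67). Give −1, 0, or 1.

1

Euler's criterion: (-28/67) ≡ 39^33 (mod 67).
39^2 ≡ 47 (mod 67)
39^4 ≡ 65 (mod 67)
39^8 ≡ 4 (mod 67)
39^16 ≡ 16 (mod 67)
39^32 ≡ 55 (mod 67)
39^33 = 39^(32+1) ≡ 1 (mod 67).
Result is 1, so (-28/67) = 1.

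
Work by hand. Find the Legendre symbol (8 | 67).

-1

Euler's criterion: (8/67) ≡ 8^33 (mod 67).
8^2 ≡ 64 (mod 67)
8^4 ≡ 9 (mod 67)
8^8 ≡ 14 (mod 67)
8^16 ≡ 62 (mod 67)
8^32 ≡ 25 (mod 67)
8^33 = 8^(32+1) ≡ 66 (mod 67).
Result is 66 ≡ −1, so (8/67) = −1.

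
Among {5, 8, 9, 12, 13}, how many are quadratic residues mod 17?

(5/17) = -1 → non-residue.
(8/17) = +1 → QR.
(9/17) = +1 → QR.
(12/17) = -1 → non-residue.
(13/17) = +1 → QR.
Total quadratic residues among the 5: 3.

3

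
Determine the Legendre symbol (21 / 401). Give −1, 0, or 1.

Reciprocity: 21 ≡ 1 and 401 ≡ 1 (mod 4), so (21/401) = +(401/21).
Reduce top mod 21: now compute (2/21).
Pull out 2: since 21 ≡ 5 (mod 8), (2/21) = -1.
Reached (1/21) = 1. Collecting the sign flips along the way, the symbol is -1.

-1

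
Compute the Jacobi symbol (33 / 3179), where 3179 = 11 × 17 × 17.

Reciprocity: 33 ≡ 1 and 3179 ≡ 3 (mod 4), so (33/3179) = +(3179/33).
Reduce top mod 33: now compute (11/33).
Reciprocity: 11 ≡ 3 and 33 ≡ 1 (mod 4), so (11/33) = +(33/11).
Reduce top mod 11: now compute (0/11).
Top reduces to 0: gcd > 1, so the symbol is 0.

0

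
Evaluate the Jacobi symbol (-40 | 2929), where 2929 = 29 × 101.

1

First reduce: -40 ≡ 2889 (mod 2929).
Reciprocity: 2889 ≡ 1 and 2929 ≡ 1 (mod 4), so (2889/2929) = +(2929/2889).
Reduce top mod 2889: now compute (40/2889).
Pull out 2^3: since 2889 ≡ 1 (mod 8), (2/2889) = +1, so (2/2889)^3 = +1.
Reciprocity: 5 ≡ 1 and 2889 ≡ 1 (mod 4), so (5/2889) = +(2889/5).
Reduce top mod 5: now compute (4/5).
Pull out 2^2: since 5 ≡ 5 (mod 8), (2/5) = -1, so (2/5)^2 = +1.
Reached (1/5) = 1. Collecting the sign flips along the way, the symbol is +1.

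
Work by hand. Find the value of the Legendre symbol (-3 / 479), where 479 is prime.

First reduce: -3 ≡ 476 (mod 479).
Pull out 2^2: since 479 ≡ 7 (mod 8), (2/479) = +1, so (2/479)^2 = +1.
Reciprocity: 119 ≡ 3 and 479 ≡ 3 (mod 4), so (119/479) = −(479/119).
Reduce top mod 119: now compute (3/119).
Reciprocity: 3 ≡ 3 and 119 ≡ 3 (mod 4), so (3/119) = −(119/3).
Reduce top mod 3: now compute (2/3).
Pull out 2: since 3 ≡ 3 (mod 8), (2/3) = -1.
Reached (1/3) = 1. Collecting the sign flips along the way, the symbol is -1.

-1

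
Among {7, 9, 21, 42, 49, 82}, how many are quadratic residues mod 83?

4

(7/83) = +1 → QR.
(9/83) = +1 → QR.
(21/83) = +1 → QR.
(42/83) = -1 → non-residue.
(49/83) = +1 → QR.
(82/83) = -1 → non-residue.
Total quadratic residues among the 6: 4.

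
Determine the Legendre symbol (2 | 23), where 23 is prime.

Pull out 2: since 23 ≡ 7 (mod 8), (2/23) = +1.
Reached (1/23) = 1. Collecting the sign flips along the way, the symbol is +1.

1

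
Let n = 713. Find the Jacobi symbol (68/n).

1

Pull out 2^2: since 713 ≡ 1 (mod 8), (2/713) = +1, so (2/713)^2 = +1.
Reciprocity: 17 ≡ 1 and 713 ≡ 1 (mod 4), so (17/713) = +(713/17).
Reduce top mod 17: now compute (16/17).
Pull out 2^4: since 17 ≡ 1 (mod 8), (2/17) = +1, so (2/17)^4 = +1.
Reached (1/17) = 1. Collecting the sign flips along the way, the symbol is +1.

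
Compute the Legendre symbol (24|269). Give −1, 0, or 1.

1

Pull out 2^3: since 269 ≡ 5 (mod 8), (2/269) = -1, so (2/269)^3 = -1.
Reciprocity: 3 ≡ 3 and 269 ≡ 1 (mod 4), so (3/269) = +(269/3).
Reduce top mod 3: now compute (2/3).
Pull out 2: since 3 ≡ 3 (mod 8), (2/3) = -1.
Reached (1/3) = 1. Collecting the sign flips along the way, the symbol is +1.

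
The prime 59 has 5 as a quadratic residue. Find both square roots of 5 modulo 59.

8, 51

Since 59 ≡ 3 (mod 4), a square root of 5 is 5^((59+1)/4) = 5^15 mod 59.
Repeated squaring: 5^2≡25, 5^4≡35, 5^8≡45 (mod 59).
5^15 = 5^(8+4+2+1) ≡ 51 (mod 59).
Check: 51² = 2601 ≡ 5 (mod 59). The two roots are 8 and 51.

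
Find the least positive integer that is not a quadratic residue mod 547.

(2/547) = −1, so 2 is the smallest positive non-residue mod 547.

2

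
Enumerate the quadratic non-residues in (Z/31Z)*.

Square k = 1,…,15 (k and 31−k give the same square):
1²=1, 2²=4, 3²=9, 4²=16, 5²=25, 6²≡5, 7²≡18, 8²≡2, 9²≡19, 10²≡7, 11²≡28, 12²≡20, 13²≡14, 14²≡10, 15²≡8 (mod 31).
The residues are {1, 2, 4, 5, 7, 8, 9, 10, 14, 16, 18, 19, 20, 25, 28}; the non-residues are the remaining 15 nonzero classes.

3 6 11 12 13 15 17 21 22 23 24 26 27 29 30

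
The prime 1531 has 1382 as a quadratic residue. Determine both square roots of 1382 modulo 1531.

371, 1160

Since 1531 ≡ 3 (mod 4), a square root of 1382 is 1382^((1531+1)/4) = 1382^383 mod 1531.
Repeated squaring: 1382^2≡767, 1382^4≡385, 1382^8≡1249, 1382^16≡1443, 1382^32≡89, 1382^64≡266, 1382^128≡330, 1382^256≡199 (mod 1531).
1382^383 = 1382^(256+64+32+16+8+4+2+1) ≡ 371 (mod 1531).
Check: 371² = 137641 ≡ 1382 (mod 1531). The two roots are 371 and 1160.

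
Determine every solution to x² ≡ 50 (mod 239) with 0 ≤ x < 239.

Since 239 ≡ 3 (mod 4), a square root of 50 is 50^((239+1)/4) = 50^60 mod 239.
Repeated squaring: 50^2≡110, 50^4≡150, 50^8≡34, 50^16≡200, 50^32≡87 (mod 239).
50^60 = 50^(32+16+8+4) ≡ 17 (mod 239).
Check: 17² = 289 ≡ 50 (mod 239). The two roots are 17 and 222.

17, 222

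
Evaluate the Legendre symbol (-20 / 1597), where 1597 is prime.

First reduce: -20 ≡ 1577 (mod 1597).
Reciprocity: 1577 ≡ 1 and 1597 ≡ 1 (mod 4), so (1577/1597) = +(1597/1577).
Reduce top mod 1577: now compute (20/1577).
Pull out 2^2: since 1577 ≡ 1 (mod 8), (2/1577) = +1, so (2/1577)^2 = +1.
Reciprocity: 5 ≡ 1 and 1577 ≡ 1 (mod 4), so (5/1577) = +(1577/5).
Reduce top mod 5: now compute (2/5).
Pull out 2: since 5 ≡ 5 (mod 8), (2/5) = -1.
Reached (1/5) = 1. Collecting the sign flips along the way, the symbol is -1.

-1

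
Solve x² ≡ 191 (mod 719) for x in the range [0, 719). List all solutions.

90, 629

Since 719 ≡ 3 (mod 4), a square root of 191 is 191^((719+1)/4) = 191^180 mod 719.
Repeated squaring: 191^2≡531, 191^4≡113, 191^8≡546, 191^16≡450, 191^32≡461, 191^64≡416, 191^128≡496 (mod 719).
191^180 = 191^(128+32+16+4) ≡ 90 (mod 719).
Check: 90² = 8100 ≡ 191 (mod 719). The two roots are 90 and 629.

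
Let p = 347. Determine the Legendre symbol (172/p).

Pull out 2^2: since 347 ≡ 3 (mod 8), (2/347) = -1, so (2/347)^2 = +1.
Reciprocity: 43 ≡ 3 and 347 ≡ 3 (mod 4), so (43/347) = −(347/43).
Reduce top mod 43: now compute (3/43).
Reciprocity: 3 ≡ 3 and 43 ≡ 3 (mod 4), so (3/43) = −(43/3).
Reduce top mod 3: now compute (1/3).
Reached (1/3) = 1. Collecting the sign flips along the way, the symbol is +1.

1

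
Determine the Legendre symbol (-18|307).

1

First reduce: -18 ≡ 289 (mod 307).
Reciprocity: 289 ≡ 1 and 307 ≡ 3 (mod 4), so (289/307) = +(307/289).
Reduce top mod 289: now compute (18/289).
Pull out 2: since 289 ≡ 1 (mod 8), (2/289) = +1.
Reciprocity: 9 ≡ 1 and 289 ≡ 1 (mod 4), so (9/289) = +(289/9).
Reduce top mod 9: now compute (1/9).
Reached (1/9) = 1. Collecting the sign flips along the way, the symbol is +1.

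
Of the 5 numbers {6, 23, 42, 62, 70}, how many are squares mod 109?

(6/109) = -1 → non-residue.
(23/109) = -1 → non-residue.
(42/109) = -1 → non-residue.
(62/109) = -1 → non-residue.
(70/109) = -1 → non-residue.
Total quadratic residues among the 5: 0.

0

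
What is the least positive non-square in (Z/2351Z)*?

13

(2/2351) = +1, so 2 is a residue.
(3/2351) = +1, so 3 is a residue.
(4/2351) = +1, so 4 is a residue.
(5/2351) = +1, so 5 is a residue.
(6/2351) = +1, so 6 is a residue.
(7/2351) = +1, so 7 is a residue.
(8/2351) = +1, so 8 is a residue.
(9/2351) = +1, so 9 is a residue.
(10/2351) = +1, so 10 is a residue.
(11/2351) = +1, so 11 is a residue.
(12/2351) = +1, so 12 is a residue.
(13/2351) = −1, so 13 is the smallest positive non-residue mod 2351.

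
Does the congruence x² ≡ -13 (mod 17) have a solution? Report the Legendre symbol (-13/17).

1

First reduce: -13 ≡ 4 (mod 17).
Pull out 2^2: since 17 ≡ 1 (mod 8), (2/17) = +1, so (2/17)^2 = +1.
Reached (1/17) = 1. Collecting the sign flips along the way, the symbol is +1.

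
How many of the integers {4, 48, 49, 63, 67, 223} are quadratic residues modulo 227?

(4/227) = +1 → QR.
(48/227) = +1 → QR.
(49/227) = +1 → QR.
(63/227) = +1 → QR.
(67/227) = -1 → non-residue.
(223/227) = -1 → non-residue.
Total quadratic residues among the 6: 4.

4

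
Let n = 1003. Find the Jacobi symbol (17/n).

Reciprocity: 17 ≡ 1 and 1003 ≡ 3 (mod 4), so (17/1003) = +(1003/17).
Reduce top mod 17: now compute (0/17).
Top reduces to 0: gcd > 1, so the symbol is 0.

0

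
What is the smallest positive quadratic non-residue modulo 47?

5

(2/47) = +1, so 2 is a residue.
(3/47) = +1, so 3 is a residue.
(4/47) = +1, so 4 is a residue.
(5/47) = −1, so 5 is the smallest positive non-residue mod 47.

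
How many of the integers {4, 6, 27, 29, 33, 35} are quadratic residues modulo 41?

2

(4/41) = +1 → QR.
(6/41) = -1 → non-residue.
(27/41) = -1 → non-residue.
(29/41) = -1 → non-residue.
(33/41) = +1 → QR.
(35/41) = -1 → non-residue.
Total quadratic residues among the 6: 2.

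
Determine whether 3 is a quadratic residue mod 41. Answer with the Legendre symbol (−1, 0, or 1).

Reciprocity: 3 ≡ 3 and 41 ≡ 1 (mod 4), so (3/41) = +(41/3).
Reduce top mod 3: now compute (2/3).
Pull out 2: since 3 ≡ 3 (mod 8), (2/3) = -1.
Reached (1/3) = 1. Collecting the sign flips along the way, the symbol is -1.

-1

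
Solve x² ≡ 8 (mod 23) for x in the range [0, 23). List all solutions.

10, 13

Since 23 ≡ 3 (mod 4), a square root of 8 is 8^((23+1)/4) = 8^6 mod 23.
Repeated squaring: 8^2≡18, 8^4≡2 (mod 23).
8^6 = 8^(4+2) ≡ 13 (mod 23).
Check: 13² = 169 ≡ 8 (mod 23). The two roots are 10 and 13.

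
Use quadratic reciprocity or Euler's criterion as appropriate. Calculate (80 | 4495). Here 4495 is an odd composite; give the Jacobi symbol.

Pull out 2^4: since 4495 ≡ 7 (mod 8), (2/4495) = +1, so (2/4495)^4 = +1.
Reciprocity: 5 ≡ 1 and 4495 ≡ 3 (mod 4), so (5/4495) = +(4495/5).
Reduce top mod 5: now compute (0/5).
Top reduces to 0: gcd > 1, so the symbol is 0.

0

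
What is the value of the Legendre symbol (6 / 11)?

-1

Euler's criterion: (6/11) ≡ 6^5 (mod 11).
6^2 ≡ 3 (mod 11)
6^4 ≡ 9 (mod 11)
6^5 = 6^(4+1) ≡ 10 (mod 11).
Result is 10 ≡ −1, so (6/11) = −1.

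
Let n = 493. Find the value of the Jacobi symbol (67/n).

1

Reciprocity: 67 ≡ 3 and 493 ≡ 1 (mod 4), so (67/493) = +(493/67).
Reduce top mod 67: now compute (24/67).
Pull out 2^3: since 67 ≡ 3 (mod 8), (2/67) = -1, so (2/67)^3 = -1.
Reciprocity: 3 ≡ 3 and 67 ≡ 3 (mod 4), so (3/67) = −(67/3).
Reduce top mod 3: now compute (1/3).
Reached (1/3) = 1. Collecting the sign flips along the way, the symbol is +1.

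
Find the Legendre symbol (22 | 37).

Pull out 2: since 37 ≡ 5 (mod 8), (2/37) = -1.
Reciprocity: 11 ≡ 3 and 37 ≡ 1 (mod 4), so (11/37) = +(37/11).
Reduce top mod 11: now compute (4/11).
Pull out 2^2: since 11 ≡ 3 (mod 8), (2/11) = -1, so (2/11)^2 = +1.
Reached (1/11) = 1. Collecting the sign flips along the way, the symbol is -1.

-1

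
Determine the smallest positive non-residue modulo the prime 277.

2

(2/277) = −1, so 2 is the smallest positive non-residue mod 277.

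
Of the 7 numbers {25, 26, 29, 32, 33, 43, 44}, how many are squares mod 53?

4

(25/53) = +1 → QR.
(26/53) = -1 → non-residue.
(29/53) = +1 → QR.
(32/53) = -1 → non-residue.
(33/53) = -1 → non-residue.
(43/53) = +1 → QR.
(44/53) = +1 → QR.
Total quadratic residues among the 7: 4.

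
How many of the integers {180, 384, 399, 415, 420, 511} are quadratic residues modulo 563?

2

(180/563) = -1 → non-residue.
(384/563) = -1 → non-residue.
(399/563) = +1 → QR.
(415/563) = +1 → QR.
(420/563) = -1 → non-residue.
(511/563) = -1 → non-residue.
Total quadratic residues among the 6: 2.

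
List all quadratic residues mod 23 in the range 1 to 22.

Square k = 1,…,11 (k and 23−k give the same square):
1²=1, 2²=4, 3²=9, 4²=16, 5²≡2, 6²≡13, 7²≡3, 8²≡18, 9²≡12, 10²≡8, 11²≡6 (mod 23).
So the quadratic residues mod 23 are {1, 2, 3, 4, 6, 8, 9, 12, 13, 16, 18}.

1 2 3 4 6 8 9 12 13 16 18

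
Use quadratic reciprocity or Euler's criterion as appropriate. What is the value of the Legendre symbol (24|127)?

Euler's criterion: (24/127) ≡ 24^63 (mod 127).
24^2 ≡ 68 (mod 127)
24^4 ≡ 52 (mod 127)
24^8 ≡ 37 (mod 127)
24^16 ≡ 99 (mod 127)
24^32 ≡ 22 (mod 127)
24^63 = 24^(32+16+8+4+2+1) ≡ 126 (mod 127).
Result is 126 ≡ −1, so (24/127) = −1.

-1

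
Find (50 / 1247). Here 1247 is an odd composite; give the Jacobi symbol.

Pull out 2: since 1247 ≡ 7 (mod 8), (2/1247) = +1.
Reciprocity: 25 ≡ 1 and 1247 ≡ 3 (mod 4), so (25/1247) = +(1247/25).
Reduce top mod 25: now compute (22/25).
Pull out 2: since 25 ≡ 1 (mod 8), (2/25) = +1.
Reciprocity: 11 ≡ 3 and 25 ≡ 1 (mod 4), so (11/25) = +(25/11).
Reduce top mod 11: now compute (3/11).
Reciprocity: 3 ≡ 3 and 11 ≡ 3 (mod 4), so (3/11) = −(11/3).
Reduce top mod 3: now compute (2/3).
Pull out 2: since 3 ≡ 3 (mod 8), (2/3) = -1.
Reached (1/3) = 1. Collecting the sign flips along the way, the symbol is +1.

1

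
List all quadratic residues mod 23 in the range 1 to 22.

Square k = 1,…,11 (k and 23−k give the same square):
1²=1, 2²=4, 3²=9, 4²=16, 5²≡2, 6²≡13, 7²≡3, 8²≡18, 9²≡12, 10²≡8, 11²≡6 (mod 23).
So the quadratic residues mod 23 are {1, 2, 3, 4, 6, 8, 9, 12, 13, 16, 18}.

1, 2, 3, 4, 6, 8, 9, 12, 13, 16, 18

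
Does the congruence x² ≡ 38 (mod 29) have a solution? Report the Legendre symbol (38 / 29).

1

First reduce: 38 ≡ 9 (mod 29).
Reciprocity: 9 ≡ 1 and 29 ≡ 1 (mod 4), so (9/29) = +(29/9).
Reduce top mod 9: now compute (2/9).
Pull out 2: since 9 ≡ 1 (mod 8), (2/9) = +1.
Reached (1/9) = 1. Collecting the sign flips along the way, the symbol is +1.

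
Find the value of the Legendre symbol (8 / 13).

-1

Pull out 2^3: since 13 ≡ 5 (mod 8), (2/13) = -1, so (2/13)^3 = -1.
Reached (1/13) = 1. Collecting the sign flips along the way, the symbol is -1.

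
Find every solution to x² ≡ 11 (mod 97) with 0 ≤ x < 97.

37, 60

97 ≡ 1 (mod 4), so we find a root by search.
Trying successive values, 37² = 1369 ≡ 11 (mod 97). The other root is 97 − 37 = 60.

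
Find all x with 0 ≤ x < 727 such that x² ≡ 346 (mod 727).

83, 644

Since 727 ≡ 3 (mod 4), a square root of 346 is 346^((727+1)/4) = 346^182 mod 727.
Repeated squaring: 346^2≡488, 346^4≡415, 346^8≡653, 346^16≡387, 346^32≡7, 346^64≡49, 346^128≡220 (mod 727).
346^182 = 346^(128+32+16+4+2) ≡ 644 (mod 727).
Check: 644² = 414736 ≡ 346 (mod 727). The two roots are 83 and 644.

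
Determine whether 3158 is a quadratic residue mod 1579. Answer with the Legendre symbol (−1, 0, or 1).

First reduce: 3158 ≡ 0 (mod 1579).
Top reduces to 0: gcd > 1, so the symbol is 0.

0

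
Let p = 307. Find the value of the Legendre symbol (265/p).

Reciprocity: 265 ≡ 1 and 307 ≡ 3 (mod 4), so (265/307) = +(307/265).
Reduce top mod 265: now compute (42/265).
Pull out 2: since 265 ≡ 1 (mod 8), (2/265) = +1.
Reciprocity: 21 ≡ 1 and 265 ≡ 1 (mod 4), so (21/265) = +(265/21).
Reduce top mod 21: now compute (13/21).
Reciprocity: 13 ≡ 1 and 21 ≡ 1 (mod 4), so (13/21) = +(21/13).
Reduce top mod 13: now compute (8/13).
Pull out 2^3: since 13 ≡ 5 (mod 8), (2/13) = -1, so (2/13)^3 = -1.
Reached (1/13) = 1. Collecting the sign flips along the way, the symbol is -1.

-1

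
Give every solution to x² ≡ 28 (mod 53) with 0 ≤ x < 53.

9, 44

53 ≡ 1 (mod 4), so we find a root by search.
Trying successive values, 9² = 81 ≡ 28 (mod 53). The other root is 53 − 9 = 44.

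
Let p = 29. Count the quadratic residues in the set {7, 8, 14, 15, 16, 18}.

2

(7/29) = +1 → QR.
(8/29) = -1 → non-residue.
(14/29) = -1 → non-residue.
(15/29) = -1 → non-residue.
(16/29) = +1 → QR.
(18/29) = -1 → non-residue.
Total quadratic residues among the 6: 2.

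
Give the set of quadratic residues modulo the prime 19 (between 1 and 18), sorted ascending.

Square k = 1,…,9 (k and 19−k give the same square):
1²=1, 2²=4, 3²=9, 4²=16, 5²≡6, 6²≡17, 7²≡11, 8²≡7, 9²≡5 (mod 19).
So the quadratic residues mod 19 are {1, 4, 5, 6, 7, 9, 11, 16, 17}.

1,4,5,6,7,9,11,16,17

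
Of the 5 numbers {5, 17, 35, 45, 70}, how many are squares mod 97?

(5/97) = -1 → non-residue.
(17/97) = -1 → non-residue.
(35/97) = +1 → QR.
(45/97) = -1 → non-residue.
(70/97) = +1 → QR.
Total quadratic residues among the 5: 2.

2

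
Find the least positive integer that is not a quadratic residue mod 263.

5

(2/263) = +1, so 2 is a residue.
(3/263) = +1, so 3 is a residue.
(4/263) = +1, so 4 is a residue.
(5/263) = −1, so 5 is the smallest positive non-residue mod 263.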